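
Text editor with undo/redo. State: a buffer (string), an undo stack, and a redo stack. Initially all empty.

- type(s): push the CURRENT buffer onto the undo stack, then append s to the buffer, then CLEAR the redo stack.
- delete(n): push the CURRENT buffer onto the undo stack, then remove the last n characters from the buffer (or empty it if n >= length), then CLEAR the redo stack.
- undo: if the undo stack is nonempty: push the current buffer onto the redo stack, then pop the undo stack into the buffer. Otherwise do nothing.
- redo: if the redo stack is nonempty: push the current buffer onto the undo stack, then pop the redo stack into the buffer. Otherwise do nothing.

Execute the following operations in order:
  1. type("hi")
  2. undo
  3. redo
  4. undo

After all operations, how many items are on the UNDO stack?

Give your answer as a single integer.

Answer: 0

Derivation:
After op 1 (type): buf='hi' undo_depth=1 redo_depth=0
After op 2 (undo): buf='(empty)' undo_depth=0 redo_depth=1
After op 3 (redo): buf='hi' undo_depth=1 redo_depth=0
After op 4 (undo): buf='(empty)' undo_depth=0 redo_depth=1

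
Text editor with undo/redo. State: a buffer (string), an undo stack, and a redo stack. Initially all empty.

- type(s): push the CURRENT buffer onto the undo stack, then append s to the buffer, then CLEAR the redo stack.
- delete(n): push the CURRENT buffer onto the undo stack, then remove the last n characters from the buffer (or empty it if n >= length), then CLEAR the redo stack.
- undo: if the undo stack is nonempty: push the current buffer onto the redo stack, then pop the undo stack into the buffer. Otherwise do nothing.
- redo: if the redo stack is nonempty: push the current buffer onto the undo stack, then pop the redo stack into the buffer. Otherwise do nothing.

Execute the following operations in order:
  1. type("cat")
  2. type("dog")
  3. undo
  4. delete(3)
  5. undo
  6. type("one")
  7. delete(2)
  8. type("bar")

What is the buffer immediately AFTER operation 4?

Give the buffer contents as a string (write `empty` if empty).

Answer: empty

Derivation:
After op 1 (type): buf='cat' undo_depth=1 redo_depth=0
After op 2 (type): buf='catdog' undo_depth=2 redo_depth=0
After op 3 (undo): buf='cat' undo_depth=1 redo_depth=1
After op 4 (delete): buf='(empty)' undo_depth=2 redo_depth=0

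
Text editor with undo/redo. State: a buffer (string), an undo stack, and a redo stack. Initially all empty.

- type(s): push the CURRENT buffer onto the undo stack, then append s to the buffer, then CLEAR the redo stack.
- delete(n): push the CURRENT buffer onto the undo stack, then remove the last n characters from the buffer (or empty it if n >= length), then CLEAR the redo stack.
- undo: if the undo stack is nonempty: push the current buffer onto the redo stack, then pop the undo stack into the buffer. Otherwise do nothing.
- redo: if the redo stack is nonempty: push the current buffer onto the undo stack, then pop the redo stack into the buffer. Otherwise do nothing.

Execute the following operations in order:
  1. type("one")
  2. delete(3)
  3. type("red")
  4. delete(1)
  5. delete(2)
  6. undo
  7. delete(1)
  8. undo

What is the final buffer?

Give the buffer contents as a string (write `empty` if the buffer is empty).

After op 1 (type): buf='one' undo_depth=1 redo_depth=0
After op 2 (delete): buf='(empty)' undo_depth=2 redo_depth=0
After op 3 (type): buf='red' undo_depth=3 redo_depth=0
After op 4 (delete): buf='re' undo_depth=4 redo_depth=0
After op 5 (delete): buf='(empty)' undo_depth=5 redo_depth=0
After op 6 (undo): buf='re' undo_depth=4 redo_depth=1
After op 7 (delete): buf='r' undo_depth=5 redo_depth=0
After op 8 (undo): buf='re' undo_depth=4 redo_depth=1

Answer: re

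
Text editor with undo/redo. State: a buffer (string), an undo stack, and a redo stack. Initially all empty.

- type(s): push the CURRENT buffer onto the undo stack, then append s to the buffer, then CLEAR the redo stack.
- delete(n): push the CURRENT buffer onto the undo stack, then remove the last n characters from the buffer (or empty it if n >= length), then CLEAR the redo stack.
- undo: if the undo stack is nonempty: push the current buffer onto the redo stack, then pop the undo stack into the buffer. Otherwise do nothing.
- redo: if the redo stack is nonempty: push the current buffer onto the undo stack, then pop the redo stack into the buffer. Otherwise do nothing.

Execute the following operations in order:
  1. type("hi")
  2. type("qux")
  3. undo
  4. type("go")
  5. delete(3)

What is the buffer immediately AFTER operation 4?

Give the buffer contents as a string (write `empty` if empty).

Answer: higo

Derivation:
After op 1 (type): buf='hi' undo_depth=1 redo_depth=0
After op 2 (type): buf='hiqux' undo_depth=2 redo_depth=0
After op 3 (undo): buf='hi' undo_depth=1 redo_depth=1
After op 4 (type): buf='higo' undo_depth=2 redo_depth=0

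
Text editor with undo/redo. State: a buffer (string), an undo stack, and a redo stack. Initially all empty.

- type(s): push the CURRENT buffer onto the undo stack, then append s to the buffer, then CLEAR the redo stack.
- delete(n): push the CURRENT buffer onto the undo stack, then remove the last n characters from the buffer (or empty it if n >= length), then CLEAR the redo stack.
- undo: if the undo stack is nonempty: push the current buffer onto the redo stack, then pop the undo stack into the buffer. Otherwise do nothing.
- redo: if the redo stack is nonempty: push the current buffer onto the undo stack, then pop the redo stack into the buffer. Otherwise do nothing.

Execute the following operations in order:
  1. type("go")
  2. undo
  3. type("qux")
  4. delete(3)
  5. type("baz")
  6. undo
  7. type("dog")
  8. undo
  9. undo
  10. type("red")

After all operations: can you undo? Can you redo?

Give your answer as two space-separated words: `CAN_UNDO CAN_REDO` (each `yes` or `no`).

Answer: yes no

Derivation:
After op 1 (type): buf='go' undo_depth=1 redo_depth=0
After op 2 (undo): buf='(empty)' undo_depth=0 redo_depth=1
After op 3 (type): buf='qux' undo_depth=1 redo_depth=0
After op 4 (delete): buf='(empty)' undo_depth=2 redo_depth=0
After op 5 (type): buf='baz' undo_depth=3 redo_depth=0
After op 6 (undo): buf='(empty)' undo_depth=2 redo_depth=1
After op 7 (type): buf='dog' undo_depth=3 redo_depth=0
After op 8 (undo): buf='(empty)' undo_depth=2 redo_depth=1
After op 9 (undo): buf='qux' undo_depth=1 redo_depth=2
After op 10 (type): buf='quxred' undo_depth=2 redo_depth=0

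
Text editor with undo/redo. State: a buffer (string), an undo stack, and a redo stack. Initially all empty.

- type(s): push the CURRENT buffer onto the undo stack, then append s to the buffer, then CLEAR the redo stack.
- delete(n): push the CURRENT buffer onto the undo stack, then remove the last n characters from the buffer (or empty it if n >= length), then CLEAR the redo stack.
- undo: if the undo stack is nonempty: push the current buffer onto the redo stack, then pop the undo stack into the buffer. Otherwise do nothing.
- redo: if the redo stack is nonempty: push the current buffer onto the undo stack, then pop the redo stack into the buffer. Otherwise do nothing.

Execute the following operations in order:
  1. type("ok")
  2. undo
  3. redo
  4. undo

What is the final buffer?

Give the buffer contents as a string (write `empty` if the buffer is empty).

After op 1 (type): buf='ok' undo_depth=1 redo_depth=0
After op 2 (undo): buf='(empty)' undo_depth=0 redo_depth=1
After op 3 (redo): buf='ok' undo_depth=1 redo_depth=0
After op 4 (undo): buf='(empty)' undo_depth=0 redo_depth=1

Answer: empty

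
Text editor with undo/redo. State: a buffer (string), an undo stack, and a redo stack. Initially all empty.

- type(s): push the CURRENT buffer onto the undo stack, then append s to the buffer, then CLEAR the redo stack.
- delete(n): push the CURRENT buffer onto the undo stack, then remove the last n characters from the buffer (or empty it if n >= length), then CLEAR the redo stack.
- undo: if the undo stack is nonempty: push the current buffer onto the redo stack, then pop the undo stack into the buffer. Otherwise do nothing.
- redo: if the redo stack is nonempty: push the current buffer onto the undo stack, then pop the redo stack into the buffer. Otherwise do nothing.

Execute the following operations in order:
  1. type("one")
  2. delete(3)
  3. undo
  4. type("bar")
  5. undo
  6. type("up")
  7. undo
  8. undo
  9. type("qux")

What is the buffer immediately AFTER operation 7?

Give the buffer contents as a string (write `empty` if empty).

After op 1 (type): buf='one' undo_depth=1 redo_depth=0
After op 2 (delete): buf='(empty)' undo_depth=2 redo_depth=0
After op 3 (undo): buf='one' undo_depth=1 redo_depth=1
After op 4 (type): buf='onebar' undo_depth=2 redo_depth=0
After op 5 (undo): buf='one' undo_depth=1 redo_depth=1
After op 6 (type): buf='oneup' undo_depth=2 redo_depth=0
After op 7 (undo): buf='one' undo_depth=1 redo_depth=1

Answer: one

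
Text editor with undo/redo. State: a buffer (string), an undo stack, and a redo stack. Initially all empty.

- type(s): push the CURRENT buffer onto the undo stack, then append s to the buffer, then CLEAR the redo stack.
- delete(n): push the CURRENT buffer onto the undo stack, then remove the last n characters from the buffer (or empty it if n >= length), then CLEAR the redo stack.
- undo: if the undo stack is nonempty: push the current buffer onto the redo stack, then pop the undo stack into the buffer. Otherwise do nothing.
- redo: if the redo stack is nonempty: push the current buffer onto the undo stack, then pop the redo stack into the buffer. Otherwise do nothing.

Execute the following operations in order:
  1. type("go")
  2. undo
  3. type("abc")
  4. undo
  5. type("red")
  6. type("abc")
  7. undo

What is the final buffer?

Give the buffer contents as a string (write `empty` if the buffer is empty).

Answer: red

Derivation:
After op 1 (type): buf='go' undo_depth=1 redo_depth=0
After op 2 (undo): buf='(empty)' undo_depth=0 redo_depth=1
After op 3 (type): buf='abc' undo_depth=1 redo_depth=0
After op 4 (undo): buf='(empty)' undo_depth=0 redo_depth=1
After op 5 (type): buf='red' undo_depth=1 redo_depth=0
After op 6 (type): buf='redabc' undo_depth=2 redo_depth=0
After op 7 (undo): buf='red' undo_depth=1 redo_depth=1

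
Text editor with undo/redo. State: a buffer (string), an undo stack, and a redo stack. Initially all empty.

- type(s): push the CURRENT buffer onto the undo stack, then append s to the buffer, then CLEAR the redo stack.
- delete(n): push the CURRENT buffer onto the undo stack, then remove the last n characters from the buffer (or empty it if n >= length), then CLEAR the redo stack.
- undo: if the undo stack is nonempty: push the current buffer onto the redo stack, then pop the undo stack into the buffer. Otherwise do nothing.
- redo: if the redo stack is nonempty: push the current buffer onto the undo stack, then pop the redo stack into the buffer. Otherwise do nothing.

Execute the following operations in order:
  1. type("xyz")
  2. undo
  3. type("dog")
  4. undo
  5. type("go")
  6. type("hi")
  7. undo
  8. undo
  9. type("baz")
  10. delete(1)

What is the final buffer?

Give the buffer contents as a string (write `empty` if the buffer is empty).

After op 1 (type): buf='xyz' undo_depth=1 redo_depth=0
After op 2 (undo): buf='(empty)' undo_depth=0 redo_depth=1
After op 3 (type): buf='dog' undo_depth=1 redo_depth=0
After op 4 (undo): buf='(empty)' undo_depth=0 redo_depth=1
After op 5 (type): buf='go' undo_depth=1 redo_depth=0
After op 6 (type): buf='gohi' undo_depth=2 redo_depth=0
After op 7 (undo): buf='go' undo_depth=1 redo_depth=1
After op 8 (undo): buf='(empty)' undo_depth=0 redo_depth=2
After op 9 (type): buf='baz' undo_depth=1 redo_depth=0
After op 10 (delete): buf='ba' undo_depth=2 redo_depth=0

Answer: ba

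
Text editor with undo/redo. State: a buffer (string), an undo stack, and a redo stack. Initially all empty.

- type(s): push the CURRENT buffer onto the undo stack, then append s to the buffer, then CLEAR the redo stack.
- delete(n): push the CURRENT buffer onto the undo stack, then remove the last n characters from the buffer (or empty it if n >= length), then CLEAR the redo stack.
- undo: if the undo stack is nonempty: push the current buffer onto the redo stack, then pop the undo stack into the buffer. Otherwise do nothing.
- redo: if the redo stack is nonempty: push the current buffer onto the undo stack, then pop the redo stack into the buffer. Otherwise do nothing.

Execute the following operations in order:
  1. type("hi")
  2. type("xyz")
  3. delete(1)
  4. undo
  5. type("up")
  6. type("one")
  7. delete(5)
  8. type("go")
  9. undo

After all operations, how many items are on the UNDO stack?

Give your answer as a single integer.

Answer: 5

Derivation:
After op 1 (type): buf='hi' undo_depth=1 redo_depth=0
After op 2 (type): buf='hixyz' undo_depth=2 redo_depth=0
After op 3 (delete): buf='hixy' undo_depth=3 redo_depth=0
After op 4 (undo): buf='hixyz' undo_depth=2 redo_depth=1
After op 5 (type): buf='hixyzup' undo_depth=3 redo_depth=0
After op 6 (type): buf='hixyzupone' undo_depth=4 redo_depth=0
After op 7 (delete): buf='hixyz' undo_depth=5 redo_depth=0
After op 8 (type): buf='hixyzgo' undo_depth=6 redo_depth=0
After op 9 (undo): buf='hixyz' undo_depth=5 redo_depth=1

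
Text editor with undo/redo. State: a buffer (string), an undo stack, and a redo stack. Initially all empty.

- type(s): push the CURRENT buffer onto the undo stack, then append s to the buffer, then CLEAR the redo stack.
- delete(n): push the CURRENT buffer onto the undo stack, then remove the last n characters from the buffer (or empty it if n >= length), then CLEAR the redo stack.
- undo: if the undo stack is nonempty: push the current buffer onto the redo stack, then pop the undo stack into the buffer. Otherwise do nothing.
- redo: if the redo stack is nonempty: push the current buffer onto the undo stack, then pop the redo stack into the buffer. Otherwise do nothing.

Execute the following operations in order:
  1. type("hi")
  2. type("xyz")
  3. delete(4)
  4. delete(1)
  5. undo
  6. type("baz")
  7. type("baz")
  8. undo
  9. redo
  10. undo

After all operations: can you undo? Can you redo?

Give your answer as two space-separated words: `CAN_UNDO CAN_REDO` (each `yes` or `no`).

After op 1 (type): buf='hi' undo_depth=1 redo_depth=0
After op 2 (type): buf='hixyz' undo_depth=2 redo_depth=0
After op 3 (delete): buf='h' undo_depth=3 redo_depth=0
After op 4 (delete): buf='(empty)' undo_depth=4 redo_depth=0
After op 5 (undo): buf='h' undo_depth=3 redo_depth=1
After op 6 (type): buf='hbaz' undo_depth=4 redo_depth=0
After op 7 (type): buf='hbazbaz' undo_depth=5 redo_depth=0
After op 8 (undo): buf='hbaz' undo_depth=4 redo_depth=1
After op 9 (redo): buf='hbazbaz' undo_depth=5 redo_depth=0
After op 10 (undo): buf='hbaz' undo_depth=4 redo_depth=1

Answer: yes yes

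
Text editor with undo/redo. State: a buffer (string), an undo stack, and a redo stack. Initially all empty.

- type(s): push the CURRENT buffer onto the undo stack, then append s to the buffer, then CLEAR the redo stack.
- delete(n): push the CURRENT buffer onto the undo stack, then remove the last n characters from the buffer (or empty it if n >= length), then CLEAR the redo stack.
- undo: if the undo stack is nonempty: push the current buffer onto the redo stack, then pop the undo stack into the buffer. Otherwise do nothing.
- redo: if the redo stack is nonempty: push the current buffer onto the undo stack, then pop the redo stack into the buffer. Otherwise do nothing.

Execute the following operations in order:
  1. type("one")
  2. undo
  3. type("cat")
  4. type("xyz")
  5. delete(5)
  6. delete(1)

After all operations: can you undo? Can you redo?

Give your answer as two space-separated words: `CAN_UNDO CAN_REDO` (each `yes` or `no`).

Answer: yes no

Derivation:
After op 1 (type): buf='one' undo_depth=1 redo_depth=0
After op 2 (undo): buf='(empty)' undo_depth=0 redo_depth=1
After op 3 (type): buf='cat' undo_depth=1 redo_depth=0
After op 4 (type): buf='catxyz' undo_depth=2 redo_depth=0
After op 5 (delete): buf='c' undo_depth=3 redo_depth=0
After op 6 (delete): buf='(empty)' undo_depth=4 redo_depth=0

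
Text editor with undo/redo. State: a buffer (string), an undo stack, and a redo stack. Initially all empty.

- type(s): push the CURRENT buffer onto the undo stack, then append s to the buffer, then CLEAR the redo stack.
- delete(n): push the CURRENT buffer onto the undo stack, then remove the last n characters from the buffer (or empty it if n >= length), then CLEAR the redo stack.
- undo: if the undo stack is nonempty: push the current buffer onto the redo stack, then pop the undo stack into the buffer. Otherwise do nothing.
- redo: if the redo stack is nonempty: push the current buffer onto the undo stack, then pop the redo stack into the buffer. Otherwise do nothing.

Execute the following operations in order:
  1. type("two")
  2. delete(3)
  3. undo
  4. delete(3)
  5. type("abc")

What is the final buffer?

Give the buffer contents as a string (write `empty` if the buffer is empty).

After op 1 (type): buf='two' undo_depth=1 redo_depth=0
After op 2 (delete): buf='(empty)' undo_depth=2 redo_depth=0
After op 3 (undo): buf='two' undo_depth=1 redo_depth=1
After op 4 (delete): buf='(empty)' undo_depth=2 redo_depth=0
After op 5 (type): buf='abc' undo_depth=3 redo_depth=0

Answer: abc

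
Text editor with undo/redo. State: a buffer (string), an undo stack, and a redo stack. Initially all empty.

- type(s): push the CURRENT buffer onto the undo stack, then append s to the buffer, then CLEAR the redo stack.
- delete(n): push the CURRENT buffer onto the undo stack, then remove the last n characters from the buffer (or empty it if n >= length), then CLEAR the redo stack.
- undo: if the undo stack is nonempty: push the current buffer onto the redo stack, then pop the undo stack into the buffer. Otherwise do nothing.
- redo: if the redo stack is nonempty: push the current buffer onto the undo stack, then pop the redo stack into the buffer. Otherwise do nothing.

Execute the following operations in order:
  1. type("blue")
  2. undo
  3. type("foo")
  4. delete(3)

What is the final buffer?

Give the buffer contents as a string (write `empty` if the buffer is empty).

After op 1 (type): buf='blue' undo_depth=1 redo_depth=0
After op 2 (undo): buf='(empty)' undo_depth=0 redo_depth=1
After op 3 (type): buf='foo' undo_depth=1 redo_depth=0
After op 4 (delete): buf='(empty)' undo_depth=2 redo_depth=0

Answer: empty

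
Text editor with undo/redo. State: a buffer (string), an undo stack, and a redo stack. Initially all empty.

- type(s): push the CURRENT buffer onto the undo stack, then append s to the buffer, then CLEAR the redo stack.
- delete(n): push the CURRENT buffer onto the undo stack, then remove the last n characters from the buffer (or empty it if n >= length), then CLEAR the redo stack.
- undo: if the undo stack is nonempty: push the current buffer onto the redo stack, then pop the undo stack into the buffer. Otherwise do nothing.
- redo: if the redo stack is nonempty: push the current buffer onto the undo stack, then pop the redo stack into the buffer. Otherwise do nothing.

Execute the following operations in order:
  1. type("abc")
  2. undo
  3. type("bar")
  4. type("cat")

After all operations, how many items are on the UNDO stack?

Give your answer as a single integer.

Answer: 2

Derivation:
After op 1 (type): buf='abc' undo_depth=1 redo_depth=0
After op 2 (undo): buf='(empty)' undo_depth=0 redo_depth=1
After op 3 (type): buf='bar' undo_depth=1 redo_depth=0
After op 4 (type): buf='barcat' undo_depth=2 redo_depth=0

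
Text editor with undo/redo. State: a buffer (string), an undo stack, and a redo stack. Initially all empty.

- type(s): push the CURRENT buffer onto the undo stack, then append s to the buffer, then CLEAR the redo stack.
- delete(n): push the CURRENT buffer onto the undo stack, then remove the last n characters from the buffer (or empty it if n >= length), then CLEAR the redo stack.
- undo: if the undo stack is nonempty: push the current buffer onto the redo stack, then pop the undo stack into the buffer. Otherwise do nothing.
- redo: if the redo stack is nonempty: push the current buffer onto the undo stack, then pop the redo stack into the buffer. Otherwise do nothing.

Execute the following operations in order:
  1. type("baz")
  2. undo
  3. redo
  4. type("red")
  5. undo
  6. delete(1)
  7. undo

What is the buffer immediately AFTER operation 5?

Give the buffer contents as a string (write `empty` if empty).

Answer: baz

Derivation:
After op 1 (type): buf='baz' undo_depth=1 redo_depth=0
After op 2 (undo): buf='(empty)' undo_depth=0 redo_depth=1
After op 3 (redo): buf='baz' undo_depth=1 redo_depth=0
After op 4 (type): buf='bazred' undo_depth=2 redo_depth=0
After op 5 (undo): buf='baz' undo_depth=1 redo_depth=1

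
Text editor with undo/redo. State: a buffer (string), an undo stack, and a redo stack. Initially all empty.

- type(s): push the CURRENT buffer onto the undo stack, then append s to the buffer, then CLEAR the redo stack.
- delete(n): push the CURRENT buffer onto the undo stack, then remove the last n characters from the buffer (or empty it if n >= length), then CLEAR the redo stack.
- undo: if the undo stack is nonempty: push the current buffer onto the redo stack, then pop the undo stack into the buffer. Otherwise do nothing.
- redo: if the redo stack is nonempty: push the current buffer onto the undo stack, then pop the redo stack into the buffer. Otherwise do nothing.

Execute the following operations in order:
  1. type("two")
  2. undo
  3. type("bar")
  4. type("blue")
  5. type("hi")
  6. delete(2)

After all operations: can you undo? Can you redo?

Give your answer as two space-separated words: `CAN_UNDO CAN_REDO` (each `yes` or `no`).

Answer: yes no

Derivation:
After op 1 (type): buf='two' undo_depth=1 redo_depth=0
After op 2 (undo): buf='(empty)' undo_depth=0 redo_depth=1
After op 3 (type): buf='bar' undo_depth=1 redo_depth=0
After op 4 (type): buf='barblue' undo_depth=2 redo_depth=0
After op 5 (type): buf='barbluehi' undo_depth=3 redo_depth=0
After op 6 (delete): buf='barblue' undo_depth=4 redo_depth=0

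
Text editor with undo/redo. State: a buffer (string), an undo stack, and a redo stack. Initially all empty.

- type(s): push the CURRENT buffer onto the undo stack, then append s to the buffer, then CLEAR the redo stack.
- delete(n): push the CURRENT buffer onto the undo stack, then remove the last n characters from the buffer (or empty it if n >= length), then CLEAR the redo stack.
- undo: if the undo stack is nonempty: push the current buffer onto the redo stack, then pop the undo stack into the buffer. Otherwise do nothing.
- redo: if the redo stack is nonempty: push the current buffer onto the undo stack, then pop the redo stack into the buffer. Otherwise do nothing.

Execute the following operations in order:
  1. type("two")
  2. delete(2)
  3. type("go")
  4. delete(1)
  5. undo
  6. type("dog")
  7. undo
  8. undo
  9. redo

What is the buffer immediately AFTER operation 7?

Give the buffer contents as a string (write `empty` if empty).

After op 1 (type): buf='two' undo_depth=1 redo_depth=0
After op 2 (delete): buf='t' undo_depth=2 redo_depth=0
After op 3 (type): buf='tgo' undo_depth=3 redo_depth=0
After op 4 (delete): buf='tg' undo_depth=4 redo_depth=0
After op 5 (undo): buf='tgo' undo_depth=3 redo_depth=1
After op 6 (type): buf='tgodog' undo_depth=4 redo_depth=0
After op 7 (undo): buf='tgo' undo_depth=3 redo_depth=1

Answer: tgo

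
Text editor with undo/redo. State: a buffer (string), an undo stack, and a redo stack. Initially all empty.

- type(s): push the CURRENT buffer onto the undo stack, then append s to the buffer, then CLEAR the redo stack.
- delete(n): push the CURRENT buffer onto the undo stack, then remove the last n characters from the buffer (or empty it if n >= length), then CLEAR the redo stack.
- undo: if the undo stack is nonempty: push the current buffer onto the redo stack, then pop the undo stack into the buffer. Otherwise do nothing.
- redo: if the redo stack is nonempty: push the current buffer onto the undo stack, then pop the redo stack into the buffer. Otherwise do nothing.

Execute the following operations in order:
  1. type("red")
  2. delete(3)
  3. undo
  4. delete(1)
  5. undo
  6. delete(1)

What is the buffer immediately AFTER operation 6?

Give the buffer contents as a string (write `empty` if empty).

After op 1 (type): buf='red' undo_depth=1 redo_depth=0
After op 2 (delete): buf='(empty)' undo_depth=2 redo_depth=0
After op 3 (undo): buf='red' undo_depth=1 redo_depth=1
After op 4 (delete): buf='re' undo_depth=2 redo_depth=0
After op 5 (undo): buf='red' undo_depth=1 redo_depth=1
After op 6 (delete): buf='re' undo_depth=2 redo_depth=0

Answer: re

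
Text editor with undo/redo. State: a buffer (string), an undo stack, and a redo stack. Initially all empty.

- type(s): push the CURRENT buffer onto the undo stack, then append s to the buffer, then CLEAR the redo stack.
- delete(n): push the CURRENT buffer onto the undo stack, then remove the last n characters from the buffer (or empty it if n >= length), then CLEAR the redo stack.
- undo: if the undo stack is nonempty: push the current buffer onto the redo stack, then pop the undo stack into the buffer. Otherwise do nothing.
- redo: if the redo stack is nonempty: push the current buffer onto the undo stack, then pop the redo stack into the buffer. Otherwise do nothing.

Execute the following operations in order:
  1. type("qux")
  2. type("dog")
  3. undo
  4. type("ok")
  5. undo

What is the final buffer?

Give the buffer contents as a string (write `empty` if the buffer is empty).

After op 1 (type): buf='qux' undo_depth=1 redo_depth=0
After op 2 (type): buf='quxdog' undo_depth=2 redo_depth=0
After op 3 (undo): buf='qux' undo_depth=1 redo_depth=1
After op 4 (type): buf='quxok' undo_depth=2 redo_depth=0
After op 5 (undo): buf='qux' undo_depth=1 redo_depth=1

Answer: qux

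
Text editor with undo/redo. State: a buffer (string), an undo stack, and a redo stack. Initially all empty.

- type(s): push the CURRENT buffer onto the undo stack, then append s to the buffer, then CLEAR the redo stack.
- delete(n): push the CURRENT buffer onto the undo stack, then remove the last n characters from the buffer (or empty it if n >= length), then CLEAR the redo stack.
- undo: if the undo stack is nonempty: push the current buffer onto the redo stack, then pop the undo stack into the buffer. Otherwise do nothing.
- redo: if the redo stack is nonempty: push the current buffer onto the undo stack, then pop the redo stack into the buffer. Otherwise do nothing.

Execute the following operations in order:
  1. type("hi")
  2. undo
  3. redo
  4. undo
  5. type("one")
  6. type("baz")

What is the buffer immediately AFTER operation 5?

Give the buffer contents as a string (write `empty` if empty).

After op 1 (type): buf='hi' undo_depth=1 redo_depth=0
After op 2 (undo): buf='(empty)' undo_depth=0 redo_depth=1
After op 3 (redo): buf='hi' undo_depth=1 redo_depth=0
After op 4 (undo): buf='(empty)' undo_depth=0 redo_depth=1
After op 5 (type): buf='one' undo_depth=1 redo_depth=0

Answer: one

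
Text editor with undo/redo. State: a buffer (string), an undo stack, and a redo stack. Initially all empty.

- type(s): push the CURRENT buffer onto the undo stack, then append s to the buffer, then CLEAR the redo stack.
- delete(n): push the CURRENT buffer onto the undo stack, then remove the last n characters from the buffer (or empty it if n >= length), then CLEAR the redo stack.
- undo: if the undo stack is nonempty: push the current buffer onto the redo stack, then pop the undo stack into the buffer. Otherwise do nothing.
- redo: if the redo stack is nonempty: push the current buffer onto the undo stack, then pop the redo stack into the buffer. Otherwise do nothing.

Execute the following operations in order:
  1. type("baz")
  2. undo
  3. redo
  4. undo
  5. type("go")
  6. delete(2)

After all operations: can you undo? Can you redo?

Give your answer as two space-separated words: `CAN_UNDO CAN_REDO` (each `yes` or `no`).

Answer: yes no

Derivation:
After op 1 (type): buf='baz' undo_depth=1 redo_depth=0
After op 2 (undo): buf='(empty)' undo_depth=0 redo_depth=1
After op 3 (redo): buf='baz' undo_depth=1 redo_depth=0
After op 4 (undo): buf='(empty)' undo_depth=0 redo_depth=1
After op 5 (type): buf='go' undo_depth=1 redo_depth=0
After op 6 (delete): buf='(empty)' undo_depth=2 redo_depth=0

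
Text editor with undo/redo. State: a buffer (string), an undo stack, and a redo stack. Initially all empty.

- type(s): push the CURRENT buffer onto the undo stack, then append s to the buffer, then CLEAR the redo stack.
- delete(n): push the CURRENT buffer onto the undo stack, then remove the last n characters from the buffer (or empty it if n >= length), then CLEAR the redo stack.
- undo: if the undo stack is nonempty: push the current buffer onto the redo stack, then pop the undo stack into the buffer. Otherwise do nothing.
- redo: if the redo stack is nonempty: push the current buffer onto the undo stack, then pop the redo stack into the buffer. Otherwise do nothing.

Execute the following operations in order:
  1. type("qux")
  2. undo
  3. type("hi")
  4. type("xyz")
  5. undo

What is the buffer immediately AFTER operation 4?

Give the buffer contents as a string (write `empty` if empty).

After op 1 (type): buf='qux' undo_depth=1 redo_depth=0
After op 2 (undo): buf='(empty)' undo_depth=0 redo_depth=1
After op 3 (type): buf='hi' undo_depth=1 redo_depth=0
After op 4 (type): buf='hixyz' undo_depth=2 redo_depth=0

Answer: hixyz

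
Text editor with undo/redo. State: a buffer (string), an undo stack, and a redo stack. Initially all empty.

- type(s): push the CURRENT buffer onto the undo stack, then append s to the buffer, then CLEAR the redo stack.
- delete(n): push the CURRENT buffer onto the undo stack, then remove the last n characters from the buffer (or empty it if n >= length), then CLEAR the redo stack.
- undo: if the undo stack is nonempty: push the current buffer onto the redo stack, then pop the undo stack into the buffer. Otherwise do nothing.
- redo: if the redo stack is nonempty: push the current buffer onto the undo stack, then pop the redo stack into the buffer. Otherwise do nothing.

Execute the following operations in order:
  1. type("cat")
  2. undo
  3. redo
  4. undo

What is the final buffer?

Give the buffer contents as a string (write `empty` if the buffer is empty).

After op 1 (type): buf='cat' undo_depth=1 redo_depth=0
After op 2 (undo): buf='(empty)' undo_depth=0 redo_depth=1
After op 3 (redo): buf='cat' undo_depth=1 redo_depth=0
After op 4 (undo): buf='(empty)' undo_depth=0 redo_depth=1

Answer: empty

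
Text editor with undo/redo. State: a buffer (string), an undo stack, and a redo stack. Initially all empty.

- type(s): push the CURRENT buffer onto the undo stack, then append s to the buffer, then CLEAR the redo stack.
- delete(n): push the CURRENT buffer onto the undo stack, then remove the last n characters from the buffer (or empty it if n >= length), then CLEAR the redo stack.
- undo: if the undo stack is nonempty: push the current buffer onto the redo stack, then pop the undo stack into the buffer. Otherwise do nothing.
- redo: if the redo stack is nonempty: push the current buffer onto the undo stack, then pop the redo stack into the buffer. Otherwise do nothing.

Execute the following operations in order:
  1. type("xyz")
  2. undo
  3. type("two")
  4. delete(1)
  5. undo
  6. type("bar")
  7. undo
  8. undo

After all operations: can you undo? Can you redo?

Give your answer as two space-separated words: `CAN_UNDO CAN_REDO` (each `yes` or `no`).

After op 1 (type): buf='xyz' undo_depth=1 redo_depth=0
After op 2 (undo): buf='(empty)' undo_depth=0 redo_depth=1
After op 3 (type): buf='two' undo_depth=1 redo_depth=0
After op 4 (delete): buf='tw' undo_depth=2 redo_depth=0
After op 5 (undo): buf='two' undo_depth=1 redo_depth=1
After op 6 (type): buf='twobar' undo_depth=2 redo_depth=0
After op 7 (undo): buf='two' undo_depth=1 redo_depth=1
After op 8 (undo): buf='(empty)' undo_depth=0 redo_depth=2

Answer: no yes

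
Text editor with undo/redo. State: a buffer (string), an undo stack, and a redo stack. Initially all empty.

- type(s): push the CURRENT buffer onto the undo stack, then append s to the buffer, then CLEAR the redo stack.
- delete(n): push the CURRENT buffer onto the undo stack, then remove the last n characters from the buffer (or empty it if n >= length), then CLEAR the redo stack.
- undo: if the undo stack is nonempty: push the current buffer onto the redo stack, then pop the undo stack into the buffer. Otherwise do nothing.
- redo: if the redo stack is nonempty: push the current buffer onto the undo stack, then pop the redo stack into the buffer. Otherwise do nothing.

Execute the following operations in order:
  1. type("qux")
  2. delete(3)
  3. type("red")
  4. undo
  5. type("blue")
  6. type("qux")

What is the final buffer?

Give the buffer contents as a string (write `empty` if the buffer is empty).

Answer: bluequx

Derivation:
After op 1 (type): buf='qux' undo_depth=1 redo_depth=0
After op 2 (delete): buf='(empty)' undo_depth=2 redo_depth=0
After op 3 (type): buf='red' undo_depth=3 redo_depth=0
After op 4 (undo): buf='(empty)' undo_depth=2 redo_depth=1
After op 5 (type): buf='blue' undo_depth=3 redo_depth=0
After op 6 (type): buf='bluequx' undo_depth=4 redo_depth=0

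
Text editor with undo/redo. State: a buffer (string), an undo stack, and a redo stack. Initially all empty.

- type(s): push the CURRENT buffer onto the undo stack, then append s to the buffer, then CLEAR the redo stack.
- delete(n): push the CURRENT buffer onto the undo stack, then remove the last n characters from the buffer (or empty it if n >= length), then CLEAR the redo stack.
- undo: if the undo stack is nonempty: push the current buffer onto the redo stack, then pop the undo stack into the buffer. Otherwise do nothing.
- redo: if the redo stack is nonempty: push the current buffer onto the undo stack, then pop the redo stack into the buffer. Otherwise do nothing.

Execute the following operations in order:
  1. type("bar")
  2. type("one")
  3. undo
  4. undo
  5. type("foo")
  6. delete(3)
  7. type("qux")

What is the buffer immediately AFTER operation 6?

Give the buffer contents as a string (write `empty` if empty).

After op 1 (type): buf='bar' undo_depth=1 redo_depth=0
After op 2 (type): buf='barone' undo_depth=2 redo_depth=0
After op 3 (undo): buf='bar' undo_depth=1 redo_depth=1
After op 4 (undo): buf='(empty)' undo_depth=0 redo_depth=2
After op 5 (type): buf='foo' undo_depth=1 redo_depth=0
After op 6 (delete): buf='(empty)' undo_depth=2 redo_depth=0

Answer: empty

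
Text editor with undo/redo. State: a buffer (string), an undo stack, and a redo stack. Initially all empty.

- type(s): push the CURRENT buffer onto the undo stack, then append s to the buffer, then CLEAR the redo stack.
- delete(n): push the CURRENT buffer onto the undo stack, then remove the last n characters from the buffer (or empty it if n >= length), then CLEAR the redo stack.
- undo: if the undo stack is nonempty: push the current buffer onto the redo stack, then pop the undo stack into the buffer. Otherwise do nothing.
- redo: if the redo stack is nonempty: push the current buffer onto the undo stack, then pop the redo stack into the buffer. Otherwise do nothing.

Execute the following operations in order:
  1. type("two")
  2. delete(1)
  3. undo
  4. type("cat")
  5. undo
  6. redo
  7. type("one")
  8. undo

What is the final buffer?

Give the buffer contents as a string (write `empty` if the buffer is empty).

After op 1 (type): buf='two' undo_depth=1 redo_depth=0
After op 2 (delete): buf='tw' undo_depth=2 redo_depth=0
After op 3 (undo): buf='two' undo_depth=1 redo_depth=1
After op 4 (type): buf='twocat' undo_depth=2 redo_depth=0
After op 5 (undo): buf='two' undo_depth=1 redo_depth=1
After op 6 (redo): buf='twocat' undo_depth=2 redo_depth=0
After op 7 (type): buf='twocatone' undo_depth=3 redo_depth=0
After op 8 (undo): buf='twocat' undo_depth=2 redo_depth=1

Answer: twocat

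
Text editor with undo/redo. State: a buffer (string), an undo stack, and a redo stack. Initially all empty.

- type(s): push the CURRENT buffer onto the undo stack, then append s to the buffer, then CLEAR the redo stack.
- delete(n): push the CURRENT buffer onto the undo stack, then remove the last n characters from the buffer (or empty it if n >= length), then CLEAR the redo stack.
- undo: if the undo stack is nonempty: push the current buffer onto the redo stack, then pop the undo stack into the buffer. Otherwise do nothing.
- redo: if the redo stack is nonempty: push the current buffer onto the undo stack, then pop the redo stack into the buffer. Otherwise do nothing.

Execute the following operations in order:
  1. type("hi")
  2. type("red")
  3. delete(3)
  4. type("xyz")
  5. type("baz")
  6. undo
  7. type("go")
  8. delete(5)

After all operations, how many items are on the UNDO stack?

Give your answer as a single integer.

Answer: 6

Derivation:
After op 1 (type): buf='hi' undo_depth=1 redo_depth=0
After op 2 (type): buf='hired' undo_depth=2 redo_depth=0
After op 3 (delete): buf='hi' undo_depth=3 redo_depth=0
After op 4 (type): buf='hixyz' undo_depth=4 redo_depth=0
After op 5 (type): buf='hixyzbaz' undo_depth=5 redo_depth=0
After op 6 (undo): buf='hixyz' undo_depth=4 redo_depth=1
After op 7 (type): buf='hixyzgo' undo_depth=5 redo_depth=0
After op 8 (delete): buf='hi' undo_depth=6 redo_depth=0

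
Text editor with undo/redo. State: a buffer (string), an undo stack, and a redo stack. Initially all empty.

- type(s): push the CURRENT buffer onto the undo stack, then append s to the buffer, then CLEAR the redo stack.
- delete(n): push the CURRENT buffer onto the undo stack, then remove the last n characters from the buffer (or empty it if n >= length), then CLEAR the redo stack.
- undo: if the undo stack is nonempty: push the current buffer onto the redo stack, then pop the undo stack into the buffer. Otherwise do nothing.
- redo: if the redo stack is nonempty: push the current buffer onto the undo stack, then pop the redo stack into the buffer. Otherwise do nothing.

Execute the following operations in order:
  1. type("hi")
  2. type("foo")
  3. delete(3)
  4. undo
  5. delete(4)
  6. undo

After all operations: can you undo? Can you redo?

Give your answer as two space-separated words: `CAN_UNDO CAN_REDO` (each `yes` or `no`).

Answer: yes yes

Derivation:
After op 1 (type): buf='hi' undo_depth=1 redo_depth=0
After op 2 (type): buf='hifoo' undo_depth=2 redo_depth=0
After op 3 (delete): buf='hi' undo_depth=3 redo_depth=0
After op 4 (undo): buf='hifoo' undo_depth=2 redo_depth=1
After op 5 (delete): buf='h' undo_depth=3 redo_depth=0
After op 6 (undo): buf='hifoo' undo_depth=2 redo_depth=1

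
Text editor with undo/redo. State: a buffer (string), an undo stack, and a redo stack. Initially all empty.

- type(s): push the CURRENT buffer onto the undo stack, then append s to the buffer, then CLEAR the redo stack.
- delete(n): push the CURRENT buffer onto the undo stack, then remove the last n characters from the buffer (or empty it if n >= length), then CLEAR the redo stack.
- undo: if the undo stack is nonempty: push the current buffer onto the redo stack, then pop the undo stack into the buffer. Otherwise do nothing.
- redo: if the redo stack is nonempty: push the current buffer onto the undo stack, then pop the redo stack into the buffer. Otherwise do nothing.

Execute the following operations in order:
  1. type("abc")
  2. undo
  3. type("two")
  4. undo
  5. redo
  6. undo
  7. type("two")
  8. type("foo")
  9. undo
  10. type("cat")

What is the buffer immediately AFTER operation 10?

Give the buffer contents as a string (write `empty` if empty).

After op 1 (type): buf='abc' undo_depth=1 redo_depth=0
After op 2 (undo): buf='(empty)' undo_depth=0 redo_depth=1
After op 3 (type): buf='two' undo_depth=1 redo_depth=0
After op 4 (undo): buf='(empty)' undo_depth=0 redo_depth=1
After op 5 (redo): buf='two' undo_depth=1 redo_depth=0
After op 6 (undo): buf='(empty)' undo_depth=0 redo_depth=1
After op 7 (type): buf='two' undo_depth=1 redo_depth=0
After op 8 (type): buf='twofoo' undo_depth=2 redo_depth=0
After op 9 (undo): buf='two' undo_depth=1 redo_depth=1
After op 10 (type): buf='twocat' undo_depth=2 redo_depth=0

Answer: twocat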